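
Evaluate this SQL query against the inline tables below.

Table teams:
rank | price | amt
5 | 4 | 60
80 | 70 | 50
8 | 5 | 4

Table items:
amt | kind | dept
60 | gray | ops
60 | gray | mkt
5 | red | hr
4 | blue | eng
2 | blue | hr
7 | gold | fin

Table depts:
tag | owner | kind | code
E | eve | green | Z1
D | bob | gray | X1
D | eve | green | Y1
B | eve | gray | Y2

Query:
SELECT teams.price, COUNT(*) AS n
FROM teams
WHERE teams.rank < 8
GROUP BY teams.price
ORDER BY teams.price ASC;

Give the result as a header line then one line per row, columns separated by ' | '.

== RESULT ==
teams.price | n
4 | 1

Derivation:
After WHERE (1 rows):
teams.rank | teams.price | teams.amt
5 | 4 | 60
After GROUP BY (1 rows):
teams.price | n
4 | 1
After ORDER BY (1 rows):
teams.price | n
4 | 1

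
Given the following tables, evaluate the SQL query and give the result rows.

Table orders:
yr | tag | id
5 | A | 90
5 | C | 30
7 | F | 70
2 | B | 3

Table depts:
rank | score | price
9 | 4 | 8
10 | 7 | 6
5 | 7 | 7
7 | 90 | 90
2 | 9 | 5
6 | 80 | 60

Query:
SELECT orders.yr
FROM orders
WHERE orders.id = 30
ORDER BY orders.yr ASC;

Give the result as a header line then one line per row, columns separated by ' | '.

== RESULT ==
orders.yr
5

Derivation:
After WHERE (1 rows):
orders.yr | orders.tag | orders.id
5 | C | 30
After SELECT (1 rows):
orders.yr
5
After ORDER BY (1 rows):
orders.yr
5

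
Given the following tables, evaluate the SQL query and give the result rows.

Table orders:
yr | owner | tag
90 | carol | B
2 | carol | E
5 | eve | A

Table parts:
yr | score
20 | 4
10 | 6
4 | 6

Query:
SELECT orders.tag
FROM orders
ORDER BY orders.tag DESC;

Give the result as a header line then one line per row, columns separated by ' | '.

After SELECT (3 rows):
orders.tag
B
E
A
After ORDER BY (3 rows):
orders.tag
E
B
A

== RESULT ==
orders.tag
E
B
A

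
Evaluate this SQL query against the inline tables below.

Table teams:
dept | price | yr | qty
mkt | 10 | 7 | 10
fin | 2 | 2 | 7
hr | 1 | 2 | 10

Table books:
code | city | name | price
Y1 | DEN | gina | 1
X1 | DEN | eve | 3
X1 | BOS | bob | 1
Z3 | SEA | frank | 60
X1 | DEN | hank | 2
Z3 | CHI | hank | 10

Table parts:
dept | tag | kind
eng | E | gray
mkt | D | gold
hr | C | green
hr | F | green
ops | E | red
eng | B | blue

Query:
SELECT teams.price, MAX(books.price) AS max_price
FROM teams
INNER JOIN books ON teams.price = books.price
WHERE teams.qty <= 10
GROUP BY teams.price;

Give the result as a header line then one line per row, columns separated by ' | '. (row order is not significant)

== RESULT ==
teams.price | max_price
10 | 10
2 | 2
1 | 1

Derivation:
After JOIN books (4 rows):
teams.dept | teams.price | teams.yr | teams.qty | books.code | books.city | books.name | books.price
mkt | 10 | 7 | 10 | Z3 | CHI | hank | 10
fin | 2 | 2 | 7 | X1 | DEN | hank | 2
hr | 1 | 2 | 10 | Y1 | DEN | gina | 1
hr | 1 | 2 | 10 | X1 | BOS | bob | 1
After WHERE (4 rows):
teams.dept | teams.price | teams.yr | teams.qty | books.code | books.city | books.name | books.price
mkt | 10 | 7 | 10 | Z3 | CHI | hank | 10
fin | 2 | 2 | 7 | X1 | DEN | hank | 2
hr | 1 | 2 | 10 | Y1 | DEN | gina | 1
hr | 1 | 2 | 10 | X1 | BOS | bob | 1
After GROUP BY (3 rows):
teams.price | max_price
10 | 10
2 | 2
1 | 1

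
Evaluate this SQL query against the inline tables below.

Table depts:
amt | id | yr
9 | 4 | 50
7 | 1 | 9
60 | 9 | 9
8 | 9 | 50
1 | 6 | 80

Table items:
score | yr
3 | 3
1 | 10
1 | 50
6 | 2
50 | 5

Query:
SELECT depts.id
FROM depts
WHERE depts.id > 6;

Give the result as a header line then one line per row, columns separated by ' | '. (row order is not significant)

== RESULT ==
depts.id
9
9

Derivation:
After WHERE (2 rows):
depts.amt | depts.id | depts.yr
60 | 9 | 9
8 | 9 | 50
After SELECT (2 rows):
depts.id
9
9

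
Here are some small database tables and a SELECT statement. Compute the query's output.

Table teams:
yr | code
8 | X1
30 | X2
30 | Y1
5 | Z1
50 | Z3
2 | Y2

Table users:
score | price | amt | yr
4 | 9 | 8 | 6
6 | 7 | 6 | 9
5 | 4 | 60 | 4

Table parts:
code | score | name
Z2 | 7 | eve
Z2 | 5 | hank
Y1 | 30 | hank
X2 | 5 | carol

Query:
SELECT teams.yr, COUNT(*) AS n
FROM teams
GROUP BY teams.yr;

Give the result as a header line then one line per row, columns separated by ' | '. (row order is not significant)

== RESULT ==
teams.yr | n
8 | 1
30 | 2
5 | 1
50 | 1
2 | 1

Derivation:
After GROUP BY (5 rows):
teams.yr | n
8 | 1
30 | 2
5 | 1
50 | 1
2 | 1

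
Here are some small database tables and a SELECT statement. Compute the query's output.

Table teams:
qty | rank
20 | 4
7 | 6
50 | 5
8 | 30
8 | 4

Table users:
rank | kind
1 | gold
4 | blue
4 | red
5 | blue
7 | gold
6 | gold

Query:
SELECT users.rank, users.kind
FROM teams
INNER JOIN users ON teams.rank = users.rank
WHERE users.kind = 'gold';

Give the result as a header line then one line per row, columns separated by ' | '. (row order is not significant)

After JOIN users (6 rows):
teams.qty | teams.rank | users.rank | users.kind
20 | 4 | 4 | blue
20 | 4 | 4 | red
7 | 6 | 6 | gold
50 | 5 | 5 | blue
8 | 4 | 4 | blue
8 | 4 | 4 | red
After WHERE (1 rows):
teams.qty | teams.rank | users.rank | users.kind
7 | 6 | 6 | gold
After SELECT (1 rows):
users.rank | users.kind
6 | gold

== RESULT ==
users.rank | users.kind
6 | gold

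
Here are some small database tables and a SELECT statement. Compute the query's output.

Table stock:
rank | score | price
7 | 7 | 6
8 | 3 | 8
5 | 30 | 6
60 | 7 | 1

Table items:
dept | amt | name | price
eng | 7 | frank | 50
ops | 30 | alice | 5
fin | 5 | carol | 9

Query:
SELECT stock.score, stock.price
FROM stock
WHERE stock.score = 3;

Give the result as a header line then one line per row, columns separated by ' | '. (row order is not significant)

After WHERE (1 rows):
stock.rank | stock.score | stock.price
8 | 3 | 8
After SELECT (1 rows):
stock.score | stock.price
3 | 8

== RESULT ==
stock.score | stock.price
3 | 8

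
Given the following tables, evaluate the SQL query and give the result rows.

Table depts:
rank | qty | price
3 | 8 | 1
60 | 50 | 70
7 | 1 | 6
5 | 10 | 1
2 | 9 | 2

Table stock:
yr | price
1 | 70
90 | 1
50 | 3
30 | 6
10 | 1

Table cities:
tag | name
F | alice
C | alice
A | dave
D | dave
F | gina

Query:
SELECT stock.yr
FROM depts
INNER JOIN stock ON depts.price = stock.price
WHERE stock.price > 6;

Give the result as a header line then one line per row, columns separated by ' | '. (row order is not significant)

After JOIN stock (6 rows):
depts.rank | depts.qty | depts.price | stock.yr | stock.price
3 | 8 | 1 | 90 | 1
3 | 8 | 1 | 10 | 1
60 | 50 | 70 | 1 | 70
7 | 1 | 6 | 30 | 6
5 | 10 | 1 | 90 | 1
5 | 10 | 1 | 10 | 1
After WHERE (1 rows):
depts.rank | depts.qty | depts.price | stock.yr | stock.price
60 | 50 | 70 | 1 | 70
After SELECT (1 rows):
stock.yr
1

== RESULT ==
stock.yr
1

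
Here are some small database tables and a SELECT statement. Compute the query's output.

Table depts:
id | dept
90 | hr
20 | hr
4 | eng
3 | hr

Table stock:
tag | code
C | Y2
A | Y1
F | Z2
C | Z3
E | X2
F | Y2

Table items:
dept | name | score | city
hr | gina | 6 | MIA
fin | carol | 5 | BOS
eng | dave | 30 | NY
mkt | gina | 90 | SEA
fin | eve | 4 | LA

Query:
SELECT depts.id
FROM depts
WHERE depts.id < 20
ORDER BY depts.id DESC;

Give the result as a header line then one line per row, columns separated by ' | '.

After WHERE (2 rows):
depts.id | depts.dept
4 | eng
3 | hr
After SELECT (2 rows):
depts.id
4
3
After ORDER BY (2 rows):
depts.id
4
3

== RESULT ==
depts.id
4
3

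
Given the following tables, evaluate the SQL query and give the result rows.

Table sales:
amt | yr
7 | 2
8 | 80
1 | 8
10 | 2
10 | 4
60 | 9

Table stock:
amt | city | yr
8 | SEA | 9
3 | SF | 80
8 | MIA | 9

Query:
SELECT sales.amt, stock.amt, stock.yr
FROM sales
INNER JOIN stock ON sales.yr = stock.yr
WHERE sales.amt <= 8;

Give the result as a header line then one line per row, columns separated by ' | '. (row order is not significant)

After JOIN stock (3 rows):
sales.amt | sales.yr | stock.amt | stock.city | stock.yr
8 | 80 | 3 | SF | 80
60 | 9 | 8 | SEA | 9
60 | 9 | 8 | MIA | 9
After WHERE (1 rows):
sales.amt | sales.yr | stock.amt | stock.city | stock.yr
8 | 80 | 3 | SF | 80
After SELECT (1 rows):
sales.amt | stock.amt | stock.yr
8 | 3 | 80

== RESULT ==
sales.amt | stock.amt | stock.yr
8 | 3 | 80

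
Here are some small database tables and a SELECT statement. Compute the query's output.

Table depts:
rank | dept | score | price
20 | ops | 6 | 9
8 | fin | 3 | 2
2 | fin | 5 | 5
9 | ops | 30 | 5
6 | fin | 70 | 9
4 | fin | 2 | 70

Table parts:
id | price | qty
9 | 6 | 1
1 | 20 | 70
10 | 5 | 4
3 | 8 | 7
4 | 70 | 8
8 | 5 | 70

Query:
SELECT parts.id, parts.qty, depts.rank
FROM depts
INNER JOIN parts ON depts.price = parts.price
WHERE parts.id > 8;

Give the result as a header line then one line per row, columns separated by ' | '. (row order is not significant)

== RESULT ==
parts.id | parts.qty | depts.rank
10 | 4 | 2
10 | 4 | 9

Derivation:
After JOIN parts (5 rows):
depts.rank | depts.dept | depts.score | depts.price | parts.id | parts.price | parts.qty
2 | fin | 5 | 5 | 10 | 5 | 4
2 | fin | 5 | 5 | 8 | 5 | 70
9 | ops | 30 | 5 | 10 | 5 | 4
9 | ops | 30 | 5 | 8 | 5 | 70
4 | fin | 2 | 70 | 4 | 70 | 8
After WHERE (2 rows):
depts.rank | depts.dept | depts.score | depts.price | parts.id | parts.price | parts.qty
2 | fin | 5 | 5 | 10 | 5 | 4
9 | ops | 30 | 5 | 10 | 5 | 4
After SELECT (2 rows):
parts.id | parts.qty | depts.rank
10 | 4 | 2
10 | 4 | 9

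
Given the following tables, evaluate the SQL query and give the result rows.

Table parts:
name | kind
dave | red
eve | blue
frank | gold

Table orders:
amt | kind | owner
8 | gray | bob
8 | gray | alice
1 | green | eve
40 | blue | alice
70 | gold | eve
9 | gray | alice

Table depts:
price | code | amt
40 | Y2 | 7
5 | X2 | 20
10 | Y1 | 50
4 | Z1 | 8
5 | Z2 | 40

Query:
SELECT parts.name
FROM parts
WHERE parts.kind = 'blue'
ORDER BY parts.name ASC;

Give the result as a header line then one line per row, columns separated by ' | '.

After WHERE (1 rows):
parts.name | parts.kind
eve | blue
After SELECT (1 rows):
parts.name
eve
After ORDER BY (1 rows):
parts.name
eve

== RESULT ==
parts.name
eve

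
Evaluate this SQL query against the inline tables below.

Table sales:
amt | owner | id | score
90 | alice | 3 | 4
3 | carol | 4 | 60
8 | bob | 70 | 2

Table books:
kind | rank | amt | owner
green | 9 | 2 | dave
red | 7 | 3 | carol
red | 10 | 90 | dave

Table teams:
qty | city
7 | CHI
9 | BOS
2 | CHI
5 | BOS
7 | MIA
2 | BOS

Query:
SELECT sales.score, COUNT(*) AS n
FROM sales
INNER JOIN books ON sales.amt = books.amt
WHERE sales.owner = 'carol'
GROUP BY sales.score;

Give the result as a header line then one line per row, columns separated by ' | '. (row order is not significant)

After JOIN books (2 rows):
sales.amt | sales.owner | sales.id | sales.score | books.kind | books.rank | books.amt | books.owner
90 | alice | 3 | 4 | red | 10 | 90 | dave
3 | carol | 4 | 60 | red | 7 | 3 | carol
After WHERE (1 rows):
sales.amt | sales.owner | sales.id | sales.score | books.kind | books.rank | books.amt | books.owner
3 | carol | 4 | 60 | red | 7 | 3 | carol
After GROUP BY (1 rows):
sales.score | n
60 | 1

== RESULT ==
sales.score | n
60 | 1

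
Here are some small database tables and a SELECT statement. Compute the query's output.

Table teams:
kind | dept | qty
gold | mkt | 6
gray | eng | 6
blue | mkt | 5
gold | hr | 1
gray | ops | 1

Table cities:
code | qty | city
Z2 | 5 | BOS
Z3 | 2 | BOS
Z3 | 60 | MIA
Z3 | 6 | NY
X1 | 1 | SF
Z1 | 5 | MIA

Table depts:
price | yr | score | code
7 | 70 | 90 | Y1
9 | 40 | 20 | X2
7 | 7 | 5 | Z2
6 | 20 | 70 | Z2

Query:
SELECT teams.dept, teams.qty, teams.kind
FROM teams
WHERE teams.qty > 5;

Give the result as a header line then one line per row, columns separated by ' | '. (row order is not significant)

== RESULT ==
teams.dept | teams.qty | teams.kind
mkt | 6 | gold
eng | 6 | gray

Derivation:
After WHERE (2 rows):
teams.kind | teams.dept | teams.qty
gold | mkt | 6
gray | eng | 6
After SELECT (2 rows):
teams.dept | teams.qty | teams.kind
mkt | 6 | gold
eng | 6 | gray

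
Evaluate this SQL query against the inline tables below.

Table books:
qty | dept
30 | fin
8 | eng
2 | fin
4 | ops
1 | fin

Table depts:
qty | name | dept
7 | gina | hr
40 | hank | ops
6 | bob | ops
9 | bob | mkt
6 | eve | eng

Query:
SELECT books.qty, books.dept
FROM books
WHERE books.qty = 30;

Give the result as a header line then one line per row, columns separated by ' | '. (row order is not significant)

After WHERE (1 rows):
books.qty | books.dept
30 | fin
After SELECT (1 rows):
books.qty | books.dept
30 | fin

== RESULT ==
books.qty | books.dept
30 | fin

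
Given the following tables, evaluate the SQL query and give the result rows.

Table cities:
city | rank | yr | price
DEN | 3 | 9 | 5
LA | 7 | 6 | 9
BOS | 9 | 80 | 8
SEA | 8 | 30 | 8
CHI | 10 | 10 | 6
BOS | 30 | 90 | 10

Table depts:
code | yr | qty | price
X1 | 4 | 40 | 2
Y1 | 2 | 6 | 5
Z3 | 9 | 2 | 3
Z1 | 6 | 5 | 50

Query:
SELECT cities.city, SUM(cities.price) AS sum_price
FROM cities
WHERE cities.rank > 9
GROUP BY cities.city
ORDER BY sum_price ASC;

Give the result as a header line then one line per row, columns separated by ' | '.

After WHERE (2 rows):
cities.city | cities.rank | cities.yr | cities.price
CHI | 10 | 10 | 6
BOS | 30 | 90 | 10
After GROUP BY (2 rows):
cities.city | sum_price
CHI | 6
BOS | 10
After ORDER BY (2 rows):
cities.city | sum_price
CHI | 6
BOS | 10

== RESULT ==
cities.city | sum_price
CHI | 6
BOS | 10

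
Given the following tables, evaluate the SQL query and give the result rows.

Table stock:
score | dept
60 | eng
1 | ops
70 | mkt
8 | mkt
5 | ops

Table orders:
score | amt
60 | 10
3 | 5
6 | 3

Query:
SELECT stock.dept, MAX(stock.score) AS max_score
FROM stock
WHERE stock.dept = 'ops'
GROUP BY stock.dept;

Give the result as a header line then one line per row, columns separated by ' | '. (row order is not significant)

After WHERE (2 rows):
stock.score | stock.dept
1 | ops
5 | ops
After GROUP BY (1 rows):
stock.dept | max_score
ops | 5

== RESULT ==
stock.dept | max_score
ops | 5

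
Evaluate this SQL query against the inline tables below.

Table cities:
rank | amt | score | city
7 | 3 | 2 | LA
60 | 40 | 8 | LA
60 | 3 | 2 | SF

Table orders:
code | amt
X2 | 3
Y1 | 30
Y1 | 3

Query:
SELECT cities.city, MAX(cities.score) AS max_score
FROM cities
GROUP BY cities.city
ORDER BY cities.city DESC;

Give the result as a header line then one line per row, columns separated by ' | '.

After GROUP BY (2 rows):
cities.city | max_score
LA | 8
SF | 2
After ORDER BY (2 rows):
cities.city | max_score
SF | 2
LA | 8

== RESULT ==
cities.city | max_score
SF | 2
LA | 8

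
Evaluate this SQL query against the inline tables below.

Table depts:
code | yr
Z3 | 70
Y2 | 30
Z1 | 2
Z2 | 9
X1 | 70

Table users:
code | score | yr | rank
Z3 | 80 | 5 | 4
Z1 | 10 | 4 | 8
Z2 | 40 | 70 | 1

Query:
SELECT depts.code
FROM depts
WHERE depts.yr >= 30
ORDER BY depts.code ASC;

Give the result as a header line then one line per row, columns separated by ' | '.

After WHERE (3 rows):
depts.code | depts.yr
Z3 | 70
Y2 | 30
X1 | 70
After SELECT (3 rows):
depts.code
Z3
Y2
X1
After ORDER BY (3 rows):
depts.code
X1
Y2
Z3

== RESULT ==
depts.code
X1
Y2
Z3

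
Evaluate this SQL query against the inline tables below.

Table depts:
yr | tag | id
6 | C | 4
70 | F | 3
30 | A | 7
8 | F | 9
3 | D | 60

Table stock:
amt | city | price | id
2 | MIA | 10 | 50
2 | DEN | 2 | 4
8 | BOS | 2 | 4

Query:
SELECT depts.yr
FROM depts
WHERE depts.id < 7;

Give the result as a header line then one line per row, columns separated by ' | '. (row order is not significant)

After WHERE (2 rows):
depts.yr | depts.tag | depts.id
6 | C | 4
70 | F | 3
After SELECT (2 rows):
depts.yr
6
70

== RESULT ==
depts.yr
6
70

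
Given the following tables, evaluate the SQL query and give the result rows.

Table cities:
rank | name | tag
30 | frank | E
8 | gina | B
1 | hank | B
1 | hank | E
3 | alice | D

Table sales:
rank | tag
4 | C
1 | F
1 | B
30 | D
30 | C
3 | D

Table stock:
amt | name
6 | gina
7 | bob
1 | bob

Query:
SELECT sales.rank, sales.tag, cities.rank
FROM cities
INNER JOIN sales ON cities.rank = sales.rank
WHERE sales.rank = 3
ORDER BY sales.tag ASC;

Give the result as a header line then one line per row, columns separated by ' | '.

After JOIN sales (7 rows):
cities.rank | cities.name | cities.tag | sales.rank | sales.tag
30 | frank | E | 30 | D
30 | frank | E | 30 | C
1 | hank | B | 1 | F
1 | hank | B | 1 | B
1 | hank | E | 1 | F
1 | hank | E | 1 | B
3 | alice | D | 3 | D
After WHERE (1 rows):
cities.rank | cities.name | cities.tag | sales.rank | sales.tag
3 | alice | D | 3 | D
After SELECT (1 rows):
sales.rank | sales.tag | cities.rank
3 | D | 3
After ORDER BY (1 rows):
sales.rank | sales.tag | cities.rank
3 | D | 3

== RESULT ==
sales.rank | sales.tag | cities.rank
3 | D | 3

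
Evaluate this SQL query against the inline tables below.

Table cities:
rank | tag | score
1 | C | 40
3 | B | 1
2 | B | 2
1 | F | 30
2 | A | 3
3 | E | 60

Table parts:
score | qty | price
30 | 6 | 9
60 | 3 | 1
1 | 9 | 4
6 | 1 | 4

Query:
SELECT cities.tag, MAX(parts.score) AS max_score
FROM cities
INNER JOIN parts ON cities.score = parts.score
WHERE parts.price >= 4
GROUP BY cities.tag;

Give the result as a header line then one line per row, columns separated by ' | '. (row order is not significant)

After JOIN parts (3 rows):
cities.rank | cities.tag | cities.score | parts.score | parts.qty | parts.price
3 | B | 1 | 1 | 9 | 4
1 | F | 30 | 30 | 6 | 9
3 | E | 60 | 60 | 3 | 1
After WHERE (2 rows):
cities.rank | cities.tag | cities.score | parts.score | parts.qty | parts.price
3 | B | 1 | 1 | 9 | 4
1 | F | 30 | 30 | 6 | 9
After GROUP BY (2 rows):
cities.tag | max_score
B | 1
F | 30

== RESULT ==
cities.tag | max_score
B | 1
F | 30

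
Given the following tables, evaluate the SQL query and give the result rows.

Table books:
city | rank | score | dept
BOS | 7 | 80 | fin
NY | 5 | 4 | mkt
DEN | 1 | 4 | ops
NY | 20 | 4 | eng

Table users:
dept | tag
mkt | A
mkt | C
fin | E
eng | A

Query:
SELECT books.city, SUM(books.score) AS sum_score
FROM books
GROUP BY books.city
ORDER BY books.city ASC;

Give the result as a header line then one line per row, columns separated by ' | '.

After GROUP BY (3 rows):
books.city | sum_score
BOS | 80
NY | 8
DEN | 4
After ORDER BY (3 rows):
books.city | sum_score
BOS | 80
DEN | 4
NY | 8

== RESULT ==
books.city | sum_score
BOS | 80
DEN | 4
NY | 8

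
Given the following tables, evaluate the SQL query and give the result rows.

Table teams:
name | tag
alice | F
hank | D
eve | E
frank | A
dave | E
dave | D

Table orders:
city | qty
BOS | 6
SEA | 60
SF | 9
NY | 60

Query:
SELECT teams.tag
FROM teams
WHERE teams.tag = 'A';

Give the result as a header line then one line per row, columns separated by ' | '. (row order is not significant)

After WHERE (1 rows):
teams.name | teams.tag
frank | A
After SELECT (1 rows):
teams.tag
A

== RESULT ==
teams.tag
A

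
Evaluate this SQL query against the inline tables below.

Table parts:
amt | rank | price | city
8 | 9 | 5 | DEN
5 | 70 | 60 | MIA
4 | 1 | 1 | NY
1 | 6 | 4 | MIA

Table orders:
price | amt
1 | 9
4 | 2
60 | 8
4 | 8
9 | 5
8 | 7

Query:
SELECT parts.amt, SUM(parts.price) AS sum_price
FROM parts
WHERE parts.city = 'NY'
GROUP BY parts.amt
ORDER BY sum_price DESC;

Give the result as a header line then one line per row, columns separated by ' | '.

After WHERE (1 rows):
parts.amt | parts.rank | parts.price | parts.city
4 | 1 | 1 | NY
After GROUP BY (1 rows):
parts.amt | sum_price
4 | 1
After ORDER BY (1 rows):
parts.amt | sum_price
4 | 1

== RESULT ==
parts.amt | sum_price
4 | 1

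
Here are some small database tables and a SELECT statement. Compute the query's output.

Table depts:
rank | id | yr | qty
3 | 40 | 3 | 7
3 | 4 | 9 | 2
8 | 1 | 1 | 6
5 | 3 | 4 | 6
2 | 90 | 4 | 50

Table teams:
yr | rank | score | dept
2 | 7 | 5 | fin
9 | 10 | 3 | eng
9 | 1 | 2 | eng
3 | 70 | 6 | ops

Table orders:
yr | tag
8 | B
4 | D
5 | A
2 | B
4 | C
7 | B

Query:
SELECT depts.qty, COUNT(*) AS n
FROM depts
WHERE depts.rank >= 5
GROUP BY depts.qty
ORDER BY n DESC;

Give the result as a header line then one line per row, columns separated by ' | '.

After WHERE (2 rows):
depts.rank | depts.id | depts.yr | depts.qty
8 | 1 | 1 | 6
5 | 3 | 4 | 6
After GROUP BY (1 rows):
depts.qty | n
6 | 2
After ORDER BY (1 rows):
depts.qty | n
6 | 2

== RESULT ==
depts.qty | n
6 | 2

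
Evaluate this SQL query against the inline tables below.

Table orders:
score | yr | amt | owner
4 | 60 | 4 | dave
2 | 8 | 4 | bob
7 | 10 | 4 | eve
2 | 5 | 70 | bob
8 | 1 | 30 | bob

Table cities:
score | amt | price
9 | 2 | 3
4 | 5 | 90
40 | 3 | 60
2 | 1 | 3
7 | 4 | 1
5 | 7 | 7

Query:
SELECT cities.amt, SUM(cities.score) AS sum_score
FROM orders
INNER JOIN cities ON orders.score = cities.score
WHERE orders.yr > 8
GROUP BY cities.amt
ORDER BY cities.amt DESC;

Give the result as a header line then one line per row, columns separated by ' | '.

After JOIN cities (4 rows):
orders.score | orders.yr | orders.amt | orders.owner | cities.score | cities.amt | cities.price
4 | 60 | 4 | dave | 4 | 5 | 90
2 | 8 | 4 | bob | 2 | 1 | 3
7 | 10 | 4 | eve | 7 | 4 | 1
2 | 5 | 70 | bob | 2 | 1 | 3
After WHERE (2 rows):
orders.score | orders.yr | orders.amt | orders.owner | cities.score | cities.amt | cities.price
4 | 60 | 4 | dave | 4 | 5 | 90
7 | 10 | 4 | eve | 7 | 4 | 1
After GROUP BY (2 rows):
cities.amt | sum_score
5 | 4
4 | 7
After ORDER BY (2 rows):
cities.amt | sum_score
5 | 4
4 | 7

== RESULT ==
cities.amt | sum_score
5 | 4
4 | 7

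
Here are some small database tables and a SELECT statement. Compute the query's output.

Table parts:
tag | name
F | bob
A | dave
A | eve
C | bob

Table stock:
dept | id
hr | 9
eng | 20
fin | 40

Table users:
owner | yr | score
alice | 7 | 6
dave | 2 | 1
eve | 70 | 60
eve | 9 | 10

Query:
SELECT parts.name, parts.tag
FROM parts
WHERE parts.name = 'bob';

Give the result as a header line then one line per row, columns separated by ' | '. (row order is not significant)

== RESULT ==
parts.name | parts.tag
bob | F
bob | C

Derivation:
After WHERE (2 rows):
parts.tag | parts.name
F | bob
C | bob
After SELECT (2 rows):
parts.name | parts.tag
bob | F
bob | C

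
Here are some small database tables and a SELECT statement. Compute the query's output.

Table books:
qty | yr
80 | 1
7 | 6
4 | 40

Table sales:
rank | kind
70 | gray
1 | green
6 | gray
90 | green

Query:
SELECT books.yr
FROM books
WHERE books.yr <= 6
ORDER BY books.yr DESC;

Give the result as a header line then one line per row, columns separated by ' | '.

== RESULT ==
books.yr
6
1

Derivation:
After WHERE (2 rows):
books.qty | books.yr
80 | 1
7 | 6
After SELECT (2 rows):
books.yr
1
6
After ORDER BY (2 rows):
books.yr
6
1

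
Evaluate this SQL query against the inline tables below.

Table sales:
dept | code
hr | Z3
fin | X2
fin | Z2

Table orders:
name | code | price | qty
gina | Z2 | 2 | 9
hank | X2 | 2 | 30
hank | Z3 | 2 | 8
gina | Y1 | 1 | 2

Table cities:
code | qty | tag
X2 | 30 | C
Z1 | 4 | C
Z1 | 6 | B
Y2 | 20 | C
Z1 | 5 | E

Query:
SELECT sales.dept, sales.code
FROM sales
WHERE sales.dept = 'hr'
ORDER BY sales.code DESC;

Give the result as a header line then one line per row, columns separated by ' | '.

== RESULT ==
sales.dept | sales.code
hr | Z3

Derivation:
After WHERE (1 rows):
sales.dept | sales.code
hr | Z3
After SELECT (1 rows):
sales.dept | sales.code
hr | Z3
After ORDER BY (1 rows):
sales.dept | sales.code
hr | Z3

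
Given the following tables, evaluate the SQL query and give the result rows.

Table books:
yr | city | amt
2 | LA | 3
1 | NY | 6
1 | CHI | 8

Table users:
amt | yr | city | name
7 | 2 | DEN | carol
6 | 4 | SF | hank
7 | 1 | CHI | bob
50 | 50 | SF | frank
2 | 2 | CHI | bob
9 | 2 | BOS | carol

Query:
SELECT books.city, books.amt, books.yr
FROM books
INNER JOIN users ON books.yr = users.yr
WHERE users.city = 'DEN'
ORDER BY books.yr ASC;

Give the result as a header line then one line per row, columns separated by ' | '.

== RESULT ==
books.city | books.amt | books.yr
LA | 3 | 2

Derivation:
After JOIN users (5 rows):
books.yr | books.city | books.amt | users.amt | users.yr | users.city | users.name
2 | LA | 3 | 7 | 2 | DEN | carol
2 | LA | 3 | 2 | 2 | CHI | bob
2 | LA | 3 | 9 | 2 | BOS | carol
1 | NY | 6 | 7 | 1 | CHI | bob
1 | CHI | 8 | 7 | 1 | CHI | bob
After WHERE (1 rows):
books.yr | books.city | books.amt | users.amt | users.yr | users.city | users.name
2 | LA | 3 | 7 | 2 | DEN | carol
After SELECT (1 rows):
books.city | books.amt | books.yr
LA | 3 | 2
After ORDER BY (1 rows):
books.city | books.amt | books.yr
LA | 3 | 2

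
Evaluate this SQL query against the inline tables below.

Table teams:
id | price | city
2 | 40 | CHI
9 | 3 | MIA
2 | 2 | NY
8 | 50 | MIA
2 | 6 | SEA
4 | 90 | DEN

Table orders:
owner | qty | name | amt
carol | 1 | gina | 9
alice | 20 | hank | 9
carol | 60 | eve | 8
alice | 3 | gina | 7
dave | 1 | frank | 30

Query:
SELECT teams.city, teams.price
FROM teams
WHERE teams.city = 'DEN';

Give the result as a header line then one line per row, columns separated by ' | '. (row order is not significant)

== RESULT ==
teams.city | teams.price
DEN | 90

Derivation:
After WHERE (1 rows):
teams.id | teams.price | teams.city
4 | 90 | DEN
After SELECT (1 rows):
teams.city | teams.price
DEN | 90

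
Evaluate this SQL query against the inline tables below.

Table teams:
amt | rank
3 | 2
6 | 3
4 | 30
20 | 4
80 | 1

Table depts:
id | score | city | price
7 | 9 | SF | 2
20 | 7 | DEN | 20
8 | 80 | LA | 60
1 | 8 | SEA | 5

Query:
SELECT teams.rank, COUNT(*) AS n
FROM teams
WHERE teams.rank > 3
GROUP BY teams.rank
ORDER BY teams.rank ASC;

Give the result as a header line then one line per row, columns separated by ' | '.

== RESULT ==
teams.rank | n
4 | 1
30 | 1

Derivation:
After WHERE (2 rows):
teams.amt | teams.rank
4 | 30
20 | 4
After GROUP BY (2 rows):
teams.rank | n
30 | 1
4 | 1
After ORDER BY (2 rows):
teams.rank | n
4 | 1
30 | 1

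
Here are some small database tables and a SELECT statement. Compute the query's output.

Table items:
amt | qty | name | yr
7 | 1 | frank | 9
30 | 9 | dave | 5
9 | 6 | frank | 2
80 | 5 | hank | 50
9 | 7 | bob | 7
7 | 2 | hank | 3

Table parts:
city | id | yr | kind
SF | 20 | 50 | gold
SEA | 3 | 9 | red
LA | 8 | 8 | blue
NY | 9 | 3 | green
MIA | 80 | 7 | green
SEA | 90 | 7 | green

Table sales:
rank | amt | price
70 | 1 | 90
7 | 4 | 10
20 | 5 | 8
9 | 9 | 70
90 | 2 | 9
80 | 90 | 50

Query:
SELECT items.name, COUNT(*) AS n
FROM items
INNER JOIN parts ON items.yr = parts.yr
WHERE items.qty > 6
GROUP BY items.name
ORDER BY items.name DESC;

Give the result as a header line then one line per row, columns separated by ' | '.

== RESULT ==
items.name | n
bob | 2

Derivation:
After JOIN parts (5 rows):
items.amt | items.qty | items.name | items.yr | parts.city | parts.id | parts.yr | parts.kind
7 | 1 | frank | 9 | SEA | 3 | 9 | red
80 | 5 | hank | 50 | SF | 20 | 50 | gold
9 | 7 | bob | 7 | MIA | 80 | 7 | green
9 | 7 | bob | 7 | SEA | 90 | 7 | green
7 | 2 | hank | 3 | NY | 9 | 3 | green
After WHERE (2 rows):
items.amt | items.qty | items.name | items.yr | parts.city | parts.id | parts.yr | parts.kind
9 | 7 | bob | 7 | MIA | 80 | 7 | green
9 | 7 | bob | 7 | SEA | 90 | 7 | green
After GROUP BY (1 rows):
items.name | n
bob | 2
After ORDER BY (1 rows):
items.name | n
bob | 2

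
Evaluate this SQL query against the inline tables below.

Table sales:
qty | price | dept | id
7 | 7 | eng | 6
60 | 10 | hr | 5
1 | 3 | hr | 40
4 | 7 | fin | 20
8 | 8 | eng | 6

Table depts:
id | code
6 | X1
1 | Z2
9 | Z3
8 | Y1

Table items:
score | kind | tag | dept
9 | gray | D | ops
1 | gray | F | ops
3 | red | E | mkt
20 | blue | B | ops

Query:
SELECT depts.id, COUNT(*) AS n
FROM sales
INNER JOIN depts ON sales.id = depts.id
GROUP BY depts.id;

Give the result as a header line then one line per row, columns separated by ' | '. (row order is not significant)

== RESULT ==
depts.id | n
6 | 2

Derivation:
After JOIN depts (2 rows):
sales.qty | sales.price | sales.dept | sales.id | depts.id | depts.code
7 | 7 | eng | 6 | 6 | X1
8 | 8 | eng | 6 | 6 | X1
After GROUP BY (1 rows):
depts.id | n
6 | 2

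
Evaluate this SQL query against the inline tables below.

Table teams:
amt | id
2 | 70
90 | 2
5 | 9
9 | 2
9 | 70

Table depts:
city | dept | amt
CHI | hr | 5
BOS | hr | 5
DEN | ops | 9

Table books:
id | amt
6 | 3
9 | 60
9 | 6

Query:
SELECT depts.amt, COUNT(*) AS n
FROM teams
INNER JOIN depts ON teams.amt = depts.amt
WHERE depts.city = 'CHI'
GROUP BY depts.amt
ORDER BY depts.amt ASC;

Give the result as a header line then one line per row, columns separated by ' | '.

After JOIN depts (4 rows):
teams.amt | teams.id | depts.city | depts.dept | depts.amt
5 | 9 | CHI | hr | 5
5 | 9 | BOS | hr | 5
9 | 2 | DEN | ops | 9
9 | 70 | DEN | ops | 9
After WHERE (1 rows):
teams.amt | teams.id | depts.city | depts.dept | depts.amt
5 | 9 | CHI | hr | 5
After GROUP BY (1 rows):
depts.amt | n
5 | 1
After ORDER BY (1 rows):
depts.amt | n
5 | 1

== RESULT ==
depts.amt | n
5 | 1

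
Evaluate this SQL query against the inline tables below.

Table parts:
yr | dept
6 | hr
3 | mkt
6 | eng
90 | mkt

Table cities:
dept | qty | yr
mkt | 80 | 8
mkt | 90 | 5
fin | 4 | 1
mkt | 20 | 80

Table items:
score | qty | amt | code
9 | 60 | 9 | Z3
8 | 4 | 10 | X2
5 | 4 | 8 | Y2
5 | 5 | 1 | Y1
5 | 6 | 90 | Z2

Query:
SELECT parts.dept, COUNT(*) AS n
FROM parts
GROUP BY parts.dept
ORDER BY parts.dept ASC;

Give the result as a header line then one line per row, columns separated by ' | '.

== RESULT ==
parts.dept | n
eng | 1
hr | 1
mkt | 2

Derivation:
After GROUP BY (3 rows):
parts.dept | n
hr | 1
mkt | 2
eng | 1
After ORDER BY (3 rows):
parts.dept | n
eng | 1
hr | 1
mkt | 2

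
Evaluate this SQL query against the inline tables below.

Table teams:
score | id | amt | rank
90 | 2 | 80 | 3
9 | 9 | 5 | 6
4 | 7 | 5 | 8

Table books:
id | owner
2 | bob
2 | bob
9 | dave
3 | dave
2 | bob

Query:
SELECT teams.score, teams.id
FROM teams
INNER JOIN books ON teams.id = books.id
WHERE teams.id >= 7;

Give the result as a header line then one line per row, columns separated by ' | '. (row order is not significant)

== RESULT ==
teams.score | teams.id
9 | 9

Derivation:
After JOIN books (4 rows):
teams.score | teams.id | teams.amt | teams.rank | books.id | books.owner
90 | 2 | 80 | 3 | 2 | bob
90 | 2 | 80 | 3 | 2 | bob
90 | 2 | 80 | 3 | 2 | bob
9 | 9 | 5 | 6 | 9 | dave
After WHERE (1 rows):
teams.score | teams.id | teams.amt | teams.rank | books.id | books.owner
9 | 9 | 5 | 6 | 9 | dave
After SELECT (1 rows):
teams.score | teams.id
9 | 9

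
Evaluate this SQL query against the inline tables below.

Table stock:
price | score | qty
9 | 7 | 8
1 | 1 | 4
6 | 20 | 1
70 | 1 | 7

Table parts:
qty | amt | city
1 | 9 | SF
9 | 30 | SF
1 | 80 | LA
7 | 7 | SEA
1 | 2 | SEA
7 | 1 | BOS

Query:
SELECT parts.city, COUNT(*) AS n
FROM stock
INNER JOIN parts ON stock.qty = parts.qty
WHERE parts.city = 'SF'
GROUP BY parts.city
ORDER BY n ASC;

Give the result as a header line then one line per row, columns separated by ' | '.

== RESULT ==
parts.city | n
SF | 1

Derivation:
After JOIN parts (5 rows):
stock.price | stock.score | stock.qty | parts.qty | parts.amt | parts.city
6 | 20 | 1 | 1 | 9 | SF
6 | 20 | 1 | 1 | 80 | LA
6 | 20 | 1 | 1 | 2 | SEA
70 | 1 | 7 | 7 | 7 | SEA
70 | 1 | 7 | 7 | 1 | BOS
After WHERE (1 rows):
stock.price | stock.score | stock.qty | parts.qty | parts.amt | parts.city
6 | 20 | 1 | 1 | 9 | SF
After GROUP BY (1 rows):
parts.city | n
SF | 1
After ORDER BY (1 rows):
parts.city | n
SF | 1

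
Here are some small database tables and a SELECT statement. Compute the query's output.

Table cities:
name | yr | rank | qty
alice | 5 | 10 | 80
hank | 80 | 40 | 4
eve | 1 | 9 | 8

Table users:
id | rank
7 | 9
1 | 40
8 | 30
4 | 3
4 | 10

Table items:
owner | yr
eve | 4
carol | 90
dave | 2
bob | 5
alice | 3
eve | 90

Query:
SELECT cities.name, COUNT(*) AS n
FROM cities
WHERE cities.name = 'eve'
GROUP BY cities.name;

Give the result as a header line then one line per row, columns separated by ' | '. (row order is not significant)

After WHERE (1 rows):
cities.name | cities.yr | cities.rank | cities.qty
eve | 1 | 9 | 8
After GROUP BY (1 rows):
cities.name | n
eve | 1

== RESULT ==
cities.name | n
eve | 1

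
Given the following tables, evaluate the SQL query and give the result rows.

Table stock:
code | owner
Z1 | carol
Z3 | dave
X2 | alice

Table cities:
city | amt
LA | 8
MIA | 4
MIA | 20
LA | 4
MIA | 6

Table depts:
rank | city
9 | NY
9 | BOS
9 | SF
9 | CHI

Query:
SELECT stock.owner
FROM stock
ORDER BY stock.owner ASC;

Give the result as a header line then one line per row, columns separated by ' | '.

== RESULT ==
stock.owner
alice
carol
dave

Derivation:
After SELECT (3 rows):
stock.owner
carol
dave
alice
After ORDER BY (3 rows):
stock.owner
alice
carol
dave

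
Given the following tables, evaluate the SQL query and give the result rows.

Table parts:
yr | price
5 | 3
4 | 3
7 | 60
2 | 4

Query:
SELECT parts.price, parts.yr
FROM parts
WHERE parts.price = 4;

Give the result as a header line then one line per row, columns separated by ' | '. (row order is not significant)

== RESULT ==
parts.price | parts.yr
4 | 2

Derivation:
After WHERE (1 rows):
parts.yr | parts.price
2 | 4
After SELECT (1 rows):
parts.price | parts.yr
4 | 2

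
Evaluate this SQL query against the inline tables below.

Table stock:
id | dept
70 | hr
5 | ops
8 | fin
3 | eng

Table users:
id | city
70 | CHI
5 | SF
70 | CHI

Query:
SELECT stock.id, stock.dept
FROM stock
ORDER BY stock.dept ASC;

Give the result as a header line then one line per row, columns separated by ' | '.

After SELECT (4 rows):
stock.id | stock.dept
70 | hr
5 | ops
8 | fin
3 | eng
After ORDER BY (4 rows):
stock.id | stock.dept
3 | eng
8 | fin
70 | hr
5 | ops

== RESULT ==
stock.id | stock.dept
3 | eng
8 | fin
70 | hr
5 | ops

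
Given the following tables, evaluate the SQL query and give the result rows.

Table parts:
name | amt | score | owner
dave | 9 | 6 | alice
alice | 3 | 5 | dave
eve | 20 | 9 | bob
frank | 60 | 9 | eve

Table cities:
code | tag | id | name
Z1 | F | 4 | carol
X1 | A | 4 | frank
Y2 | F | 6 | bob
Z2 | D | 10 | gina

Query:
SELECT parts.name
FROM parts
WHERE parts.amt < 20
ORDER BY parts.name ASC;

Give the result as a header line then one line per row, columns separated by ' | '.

After WHERE (2 rows):
parts.name | parts.amt | parts.score | parts.owner
dave | 9 | 6 | alice
alice | 3 | 5 | dave
After SELECT (2 rows):
parts.name
dave
alice
After ORDER BY (2 rows):
parts.name
alice
dave

== RESULT ==
parts.name
alice
dave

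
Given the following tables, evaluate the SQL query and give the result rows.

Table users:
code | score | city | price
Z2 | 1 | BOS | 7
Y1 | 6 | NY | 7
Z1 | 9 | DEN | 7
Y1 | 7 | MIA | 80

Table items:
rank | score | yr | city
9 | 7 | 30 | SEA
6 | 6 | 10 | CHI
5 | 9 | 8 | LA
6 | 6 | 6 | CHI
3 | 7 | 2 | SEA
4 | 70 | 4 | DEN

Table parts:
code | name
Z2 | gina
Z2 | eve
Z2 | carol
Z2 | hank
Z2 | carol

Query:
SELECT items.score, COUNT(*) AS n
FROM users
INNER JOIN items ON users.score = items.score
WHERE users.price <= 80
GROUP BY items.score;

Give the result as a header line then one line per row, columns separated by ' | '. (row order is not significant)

== RESULT ==
items.score | n
6 | 2
9 | 1
7 | 2

Derivation:
After JOIN items (5 rows):
users.code | users.score | users.city | users.price | items.rank | items.score | items.yr | items.city
Y1 | 6 | NY | 7 | 6 | 6 | 10 | CHI
Y1 | 6 | NY | 7 | 6 | 6 | 6 | CHI
Z1 | 9 | DEN | 7 | 5 | 9 | 8 | LA
Y1 | 7 | MIA | 80 | 9 | 7 | 30 | SEA
Y1 | 7 | MIA | 80 | 3 | 7 | 2 | SEA
After WHERE (5 rows):
users.code | users.score | users.city | users.price | items.rank | items.score | items.yr | items.city
Y1 | 6 | NY | 7 | 6 | 6 | 10 | CHI
Y1 | 6 | NY | 7 | 6 | 6 | 6 | CHI
Z1 | 9 | DEN | 7 | 5 | 9 | 8 | LA
Y1 | 7 | MIA | 80 | 9 | 7 | 30 | SEA
Y1 | 7 | MIA | 80 | 3 | 7 | 2 | SEA
After GROUP BY (3 rows):
items.score | n
6 | 2
9 | 1
7 | 2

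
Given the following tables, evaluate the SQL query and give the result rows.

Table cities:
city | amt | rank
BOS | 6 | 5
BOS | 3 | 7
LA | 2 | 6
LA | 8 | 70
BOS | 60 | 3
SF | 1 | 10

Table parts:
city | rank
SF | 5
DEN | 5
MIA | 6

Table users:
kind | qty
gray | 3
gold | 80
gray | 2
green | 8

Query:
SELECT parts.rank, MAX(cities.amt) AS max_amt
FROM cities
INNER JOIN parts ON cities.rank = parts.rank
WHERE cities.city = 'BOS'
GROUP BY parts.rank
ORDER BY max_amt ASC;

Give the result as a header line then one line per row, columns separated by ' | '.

After JOIN parts (3 rows):
cities.city | cities.amt | cities.rank | parts.city | parts.rank
BOS | 6 | 5 | SF | 5
BOS | 6 | 5 | DEN | 5
LA | 2 | 6 | MIA | 6
After WHERE (2 rows):
cities.city | cities.amt | cities.rank | parts.city | parts.rank
BOS | 6 | 5 | SF | 5
BOS | 6 | 5 | DEN | 5
After GROUP BY (1 rows):
parts.rank | max_amt
5 | 6
After ORDER BY (1 rows):
parts.rank | max_amt
5 | 6

== RESULT ==
parts.rank | max_amt
5 | 6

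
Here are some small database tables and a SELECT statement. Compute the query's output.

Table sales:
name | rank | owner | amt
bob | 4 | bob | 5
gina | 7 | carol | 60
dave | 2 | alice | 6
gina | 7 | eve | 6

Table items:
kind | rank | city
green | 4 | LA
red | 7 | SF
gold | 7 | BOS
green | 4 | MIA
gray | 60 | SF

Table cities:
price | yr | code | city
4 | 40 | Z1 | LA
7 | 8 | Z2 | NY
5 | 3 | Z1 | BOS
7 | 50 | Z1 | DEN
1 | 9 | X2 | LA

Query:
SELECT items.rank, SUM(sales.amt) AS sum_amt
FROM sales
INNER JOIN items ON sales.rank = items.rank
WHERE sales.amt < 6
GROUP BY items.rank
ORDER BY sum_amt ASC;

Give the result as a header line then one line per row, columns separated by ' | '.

== RESULT ==
items.rank | sum_amt
4 | 10

Derivation:
After JOIN items (6 rows):
sales.name | sales.rank | sales.owner | sales.amt | items.kind | items.rank | items.city
bob | 4 | bob | 5 | green | 4 | LA
bob | 4 | bob | 5 | green | 4 | MIA
gina | 7 | carol | 60 | red | 7 | SF
gina | 7 | carol | 60 | gold | 7 | BOS
gina | 7 | eve | 6 | red | 7 | SF
gina | 7 | eve | 6 | gold | 7 | BOS
After WHERE (2 rows):
sales.name | sales.rank | sales.owner | sales.amt | items.kind | items.rank | items.city
bob | 4 | bob | 5 | green | 4 | LA
bob | 4 | bob | 5 | green | 4 | MIA
After GROUP BY (1 rows):
items.rank | sum_amt
4 | 10
After ORDER BY (1 rows):
items.rank | sum_amt
4 | 10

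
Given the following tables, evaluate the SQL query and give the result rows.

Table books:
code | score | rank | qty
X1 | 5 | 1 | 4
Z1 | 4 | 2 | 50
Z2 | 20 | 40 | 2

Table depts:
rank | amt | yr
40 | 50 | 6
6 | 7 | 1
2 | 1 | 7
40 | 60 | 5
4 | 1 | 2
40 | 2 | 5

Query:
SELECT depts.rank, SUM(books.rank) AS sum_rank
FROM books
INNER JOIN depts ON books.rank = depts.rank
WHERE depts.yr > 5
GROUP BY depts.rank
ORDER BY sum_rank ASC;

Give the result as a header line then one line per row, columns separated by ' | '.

== RESULT ==
depts.rank | sum_rank
2 | 2
40 | 40

Derivation:
After JOIN depts (4 rows):
books.code | books.score | books.rank | books.qty | depts.rank | depts.amt | depts.yr
Z1 | 4 | 2 | 50 | 2 | 1 | 7
Z2 | 20 | 40 | 2 | 40 | 50 | 6
Z2 | 20 | 40 | 2 | 40 | 60 | 5
Z2 | 20 | 40 | 2 | 40 | 2 | 5
After WHERE (2 rows):
books.code | books.score | books.rank | books.qty | depts.rank | depts.amt | depts.yr
Z1 | 4 | 2 | 50 | 2 | 1 | 7
Z2 | 20 | 40 | 2 | 40 | 50 | 6
After GROUP BY (2 rows):
depts.rank | sum_rank
2 | 2
40 | 40
After ORDER BY (2 rows):
depts.rank | sum_rank
2 | 2
40 | 40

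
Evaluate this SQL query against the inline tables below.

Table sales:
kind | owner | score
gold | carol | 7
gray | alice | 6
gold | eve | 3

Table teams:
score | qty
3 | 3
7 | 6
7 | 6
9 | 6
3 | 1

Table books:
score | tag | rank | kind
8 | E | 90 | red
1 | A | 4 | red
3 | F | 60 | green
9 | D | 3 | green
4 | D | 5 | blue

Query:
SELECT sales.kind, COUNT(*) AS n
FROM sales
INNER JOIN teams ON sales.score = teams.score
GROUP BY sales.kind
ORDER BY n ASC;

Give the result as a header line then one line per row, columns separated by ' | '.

== RESULT ==
sales.kind | n
gold | 4

Derivation:
After JOIN teams (4 rows):
sales.kind | sales.owner | sales.score | teams.score | teams.qty
gold | carol | 7 | 7 | 6
gold | carol | 7 | 7 | 6
gold | eve | 3 | 3 | 3
gold | eve | 3 | 3 | 1
After GROUP BY (1 rows):
sales.kind | n
gold | 4
After ORDER BY (1 rows):
sales.kind | n
gold | 4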